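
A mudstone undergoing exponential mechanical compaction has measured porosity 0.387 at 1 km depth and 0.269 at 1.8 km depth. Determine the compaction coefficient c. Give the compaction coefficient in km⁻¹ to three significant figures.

0.455 km⁻¹

Athy: phi(Z) = phi₀ e^(−cZ) ⇒ phi₁/phi₂ = e^{c(Z₂−Z₁)} ⇒ c = ln(phi₁/phi₂)/(Z₂−Z₁)
c = ln(0.387/0.269) / (1.8 − 1) = ln(1.439) / 0.8 = 0.3637 / 0.8 = 0.4546 km⁻¹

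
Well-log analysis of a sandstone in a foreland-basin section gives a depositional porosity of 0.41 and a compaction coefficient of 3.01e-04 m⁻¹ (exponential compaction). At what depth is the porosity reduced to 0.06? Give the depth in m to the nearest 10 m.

6380 m

Working in km (1 km = 1000 m; β in km⁻¹ = β in m⁻¹ × 1000):
Invert Athy's law: z = ln(n₀/n) / β
z = ln(0.41/0.06) / 0.301 = ln(6.833) / 0.301 = 1.9218 / 0.301 = 6.385 km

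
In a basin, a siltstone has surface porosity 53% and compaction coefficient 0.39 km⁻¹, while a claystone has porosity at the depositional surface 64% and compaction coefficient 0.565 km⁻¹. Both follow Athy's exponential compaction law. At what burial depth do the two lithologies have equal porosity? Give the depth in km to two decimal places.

Set phi₀ₐ e^(−kₐd) = phi₀ᵦ e^(−kᵦd) ⇒ ln(phi₀ₐ/phi₀ᵦ) = (kₐ − kᵦ)·d
d = ln(0.53/0.64) / (0.39 − 0.565) = -0.1886 / -0.175 = 1.078 km

1.08 km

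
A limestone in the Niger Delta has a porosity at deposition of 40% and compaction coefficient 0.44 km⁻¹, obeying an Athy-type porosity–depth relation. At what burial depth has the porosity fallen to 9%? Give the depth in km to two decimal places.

Invert Athy's law: d = ln(φ₀/φ) / c
d = ln(0.4/0.09) / 0.44 = ln(4.444) / 0.44 = 1.4917 / 0.44 = 3.390 km

3.39 km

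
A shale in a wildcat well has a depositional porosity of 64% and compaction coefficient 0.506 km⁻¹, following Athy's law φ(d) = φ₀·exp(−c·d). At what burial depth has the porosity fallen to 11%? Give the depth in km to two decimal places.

Invert Athy's law: d = ln(φ₀/φ) / c
d = ln(0.64/0.11) / 0.506 = ln(5.818) / 0.506 = 1.7610 / 0.506 = 3.480 km

3.48 km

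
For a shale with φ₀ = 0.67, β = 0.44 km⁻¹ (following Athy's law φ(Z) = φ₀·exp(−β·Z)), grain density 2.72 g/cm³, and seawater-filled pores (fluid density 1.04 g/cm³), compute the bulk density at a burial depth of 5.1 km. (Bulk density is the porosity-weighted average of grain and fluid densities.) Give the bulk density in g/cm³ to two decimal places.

2.60 g/cm³

Porosity at depth: φ = 0.67·exp(−0.44×5.1) = 0.67×0.1060 = 0.0710
Bulk density: ρ_b = (1−φ)ρ_g + φ·ρ_f = 0.9290×2.72 + 0.0710×1.04
       = 2.527 + 0.074 = 2.601 g/cm³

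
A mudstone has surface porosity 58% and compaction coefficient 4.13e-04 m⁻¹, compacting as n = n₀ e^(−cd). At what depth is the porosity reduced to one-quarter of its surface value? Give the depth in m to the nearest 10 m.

Working in km (1 km = 1000 m; c in km⁻¹ = c in m⁻¹ × 1000):
n/n₀ = 1/4 ⇒ exp(−c·d) = 1/4 ⇒ d = ln(4) / c
d = 1.3863 / 0.413 = 3.357 km

3360 m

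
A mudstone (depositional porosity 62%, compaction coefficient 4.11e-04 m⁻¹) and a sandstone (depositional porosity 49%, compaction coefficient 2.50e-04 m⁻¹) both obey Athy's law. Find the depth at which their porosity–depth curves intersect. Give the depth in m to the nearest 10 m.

Working in km (1 km = 1000 m; c in km⁻¹ = c in m⁻¹ × 1000):
Set phi₀ₐ e^(−cₐz) = phi₀ᵦ e^(−cᵦz) ⇒ ln(phi₀ₐ/phi₀ᵦ) = (cₐ − cᵦ)·z
z = ln(0.62/0.49) / (0.411 − 0.25) = 0.2353 / 0.161 = 1.462 km

1460 m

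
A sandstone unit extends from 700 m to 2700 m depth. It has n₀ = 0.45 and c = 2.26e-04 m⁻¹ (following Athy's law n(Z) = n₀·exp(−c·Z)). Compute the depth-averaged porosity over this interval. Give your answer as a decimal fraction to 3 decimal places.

0.309

Working in km (1 km = 1000 m; c in km⁻¹ = c in m⁻¹ × 1000):
⟨n⟩ = (1/(Z₂−Z₁)) ∫ n₀ e^(−cZ) dZ = n₀·(e^(−c·Z₁) − e^(−c·Z₂)) / (c·(Z₂−Z₁))
e^(−0.226×0.7) = 0.8537; e^(−0.226×2.7) = 0.5432
⟨n⟩ = 0.45 × (0.8537 − 0.5432) / (0.226 × 2) = 0.45 × 0.6868 = 0.3091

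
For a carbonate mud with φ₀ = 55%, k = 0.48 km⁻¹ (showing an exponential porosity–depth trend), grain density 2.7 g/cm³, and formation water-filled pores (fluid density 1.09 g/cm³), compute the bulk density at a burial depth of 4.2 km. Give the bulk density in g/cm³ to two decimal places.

2.58 g/cm³

Porosity at depth: φ = 0.55·exp(−0.48×4.2) = 0.55×0.1332 = 0.0733
Bulk density: ρ_b = (1−φ)ρ_g + φ·ρ_f = 0.9267×2.7 + 0.0733×1.09
       = 2.502 + 0.080 = 2.582 g/cm³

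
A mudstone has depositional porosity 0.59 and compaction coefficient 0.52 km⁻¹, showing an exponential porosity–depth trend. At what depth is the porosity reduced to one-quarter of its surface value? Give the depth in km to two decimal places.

phi/phi₀ = 1/4 ⇒ exp(−c·z) = 1/4 ⇒ z = ln(4) / c
z = 1.3863 / 0.52 = 2.666 km

2.67 km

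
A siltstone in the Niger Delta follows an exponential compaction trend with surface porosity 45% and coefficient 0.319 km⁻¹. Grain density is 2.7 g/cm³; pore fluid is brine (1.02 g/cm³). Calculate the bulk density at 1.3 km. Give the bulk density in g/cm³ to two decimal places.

Porosity at depth: n = 0.45·exp(−0.319×1.3) = 0.45×0.6605 = 0.2972
Bulk density: ρ_b = (1−n)ρ_g + n·ρ_f = 0.7028×2.7 + 0.2972×1.02
       = 1.897 + 0.303 = 2.201 g/cm³

2.20 g/cm³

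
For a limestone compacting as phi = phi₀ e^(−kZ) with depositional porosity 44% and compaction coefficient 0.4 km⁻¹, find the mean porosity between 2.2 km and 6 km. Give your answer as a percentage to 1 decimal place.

⟨phi⟩ = (1/(Z₂−Z₁)) ∫ phi₀ e^(−kZ) dZ = phi₀·(e^(−k·Z₁) − e^(−k·Z₂)) / (k·(Z₂−Z₁))
e^(−0.4×2.2) = 0.4148; e^(−0.4×6) = 0.0907
⟨phi⟩ = 0.44 × (0.4148 − 0.0907) / (0.4 × 3.8) = 0.44 × 0.2132 = 0.0938

9.4%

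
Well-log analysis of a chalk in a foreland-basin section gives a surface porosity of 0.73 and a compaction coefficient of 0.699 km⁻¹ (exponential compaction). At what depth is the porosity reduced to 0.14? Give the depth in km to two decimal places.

Invert Athy's law: z = ln(phi₀/phi) / β
z = ln(0.73/0.14) / 0.699 = ln(5.214) / 0.699 = 1.6514 / 0.699 = 2.363 km

2.36 km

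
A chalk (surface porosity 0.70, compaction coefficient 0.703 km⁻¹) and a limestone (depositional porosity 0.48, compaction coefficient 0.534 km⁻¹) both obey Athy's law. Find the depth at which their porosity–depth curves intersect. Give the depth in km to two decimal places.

Set n₀ₐ e^(−kₐd) = n₀ᵦ e^(−kᵦd) ⇒ ln(n₀ₐ/n₀ᵦ) = (kₐ − kᵦ)·d
d = ln(0.7/0.48) / (0.703 − 0.534) = 0.3773 / 0.169 = 2.233 km

2.23 km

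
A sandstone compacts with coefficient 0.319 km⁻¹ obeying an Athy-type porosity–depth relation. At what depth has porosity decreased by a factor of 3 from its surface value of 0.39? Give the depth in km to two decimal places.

phi/phi₀ = 1/3 ⇒ exp(−k·d) = 1/3 ⇒ d = ln(3) / k
d = 1.0986 / 0.319 = 3.444 km

3.44 km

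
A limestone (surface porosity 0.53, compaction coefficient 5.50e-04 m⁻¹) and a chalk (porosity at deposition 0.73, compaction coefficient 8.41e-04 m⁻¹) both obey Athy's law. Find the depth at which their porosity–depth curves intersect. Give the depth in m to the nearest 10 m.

1100 m

Working in km (1 km = 1000 m; β in km⁻¹ = β in m⁻¹ × 1000):
Set n₀ₐ e^(−βₐZ) = n₀ᵦ e^(−βᵦZ) ⇒ ln(n₀ₐ/n₀ᵦ) = (βₐ − βᵦ)·Z
Z = ln(0.53/0.73) / (0.55 − 0.841) = -0.3202 / -0.291 = 1.100 km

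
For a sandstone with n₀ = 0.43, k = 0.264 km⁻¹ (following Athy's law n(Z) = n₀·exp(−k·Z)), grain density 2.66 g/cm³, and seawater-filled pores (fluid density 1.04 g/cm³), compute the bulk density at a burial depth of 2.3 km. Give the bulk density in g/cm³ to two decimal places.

2.28 g/cm³

Porosity at depth: n = 0.43·exp(−0.264×2.3) = 0.43×0.5449 = 0.2343
Bulk density: ρ_b = (1−n)ρ_g + n·ρ_f = 0.7657×2.66 + 0.2343×1.04
       = 2.037 + 0.244 = 2.280 g/cm³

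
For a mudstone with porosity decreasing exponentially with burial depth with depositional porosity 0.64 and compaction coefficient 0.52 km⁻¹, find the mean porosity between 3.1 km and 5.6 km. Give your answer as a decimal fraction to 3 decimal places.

⟨phi⟩ = (1/(Z₂−Z₁)) ∫ phi₀ e^(−cZ) dZ = phi₀·(e^(−c·Z₁) − e^(−c·Z₂)) / (c·(Z₂−Z₁))
e^(−0.52×3.1) = 0.1995; e^(−0.52×5.6) = 0.0544
⟨phi⟩ = 0.64 × (0.1995 − 0.0544) / (0.52 × 2.5) = 0.64 × 0.1116 = 0.0714

0.071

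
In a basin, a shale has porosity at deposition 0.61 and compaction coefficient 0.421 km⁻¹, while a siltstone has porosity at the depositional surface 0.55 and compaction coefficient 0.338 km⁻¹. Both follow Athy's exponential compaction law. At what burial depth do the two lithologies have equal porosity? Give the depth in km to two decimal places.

Set n₀ₐ e^(−βₐz) = n₀ᵦ e^(−βᵦz) ⇒ ln(n₀ₐ/n₀ᵦ) = (βₐ − βᵦ)·z
z = ln(0.61/0.55) / (0.421 − 0.338) = 0.1035 / 0.083 = 1.247 km

1.25 km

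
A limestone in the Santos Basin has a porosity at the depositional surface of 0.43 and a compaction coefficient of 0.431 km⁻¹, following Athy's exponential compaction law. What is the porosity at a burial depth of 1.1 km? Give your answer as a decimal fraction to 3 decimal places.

n = n₀·exp(−k·Z) = 0.43 × exp(−0.431 × 1.1) = 0.43 × exp(−0.4741)
  = 0.43 × 0.6224 = 0.2677

0.268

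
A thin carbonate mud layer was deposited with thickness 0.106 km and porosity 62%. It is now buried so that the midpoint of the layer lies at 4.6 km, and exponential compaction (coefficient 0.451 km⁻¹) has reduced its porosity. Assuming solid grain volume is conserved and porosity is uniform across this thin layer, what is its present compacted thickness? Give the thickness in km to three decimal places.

0.044 km

Porosity at 4.6 km: φ = 0.62·exp(−0.451×4.6) = 0.0779
Solid-volume conservation: h(1−φ) = h₀(1−φ₀) ⇒ h = h₀·(1−φ₀)/(1−φ)
h = 0.106 × (1 − 0.62)/(1 − 0.0779) = 0.106 × 0.4121 = 0.0437 km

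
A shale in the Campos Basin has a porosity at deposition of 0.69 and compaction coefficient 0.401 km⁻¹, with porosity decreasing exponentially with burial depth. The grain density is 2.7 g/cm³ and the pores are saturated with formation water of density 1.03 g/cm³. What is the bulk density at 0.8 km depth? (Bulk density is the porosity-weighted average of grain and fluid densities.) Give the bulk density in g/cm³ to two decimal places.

Porosity at depth: phi = 0.69·exp(−0.401×0.8) = 0.69×0.7256 = 0.5006
Bulk density: ρ_b = (1−phi)ρ_g + phi·ρ_f = 0.4994×2.7 + 0.5006×1.03
       = 1.348 + 0.516 = 1.864 g/cm³

1.86 g/cm³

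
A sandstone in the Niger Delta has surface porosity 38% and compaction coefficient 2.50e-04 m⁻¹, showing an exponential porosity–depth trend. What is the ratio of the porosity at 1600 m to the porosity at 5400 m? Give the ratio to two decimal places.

2.59

Working in km (1 km = 1000 m; β in km⁻¹ = β in m⁻¹ × 1000):
φ(d₁)/φ(d₂) = e^(−β·d₁)/e^(−β·d₂) = e^{β(d₂−d₁)}
= exp(0.25 × 3.8) = exp(0.95) = 2.5857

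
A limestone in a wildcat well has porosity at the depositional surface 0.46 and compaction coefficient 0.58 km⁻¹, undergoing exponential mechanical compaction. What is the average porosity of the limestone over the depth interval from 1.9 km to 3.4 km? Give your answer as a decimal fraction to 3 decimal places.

0.102

⟨φ⟩ = (1/(d₂−d₁)) ∫ φ₀ e^(−βd) dd = φ₀·(e^(−β·d₁) − e^(−β·d₂)) / (β·(d₂−d₁))
e^(−0.58×1.9) = 0.3322; e^(−0.58×3.4) = 0.1392
⟨φ⟩ = 0.46 × (0.3322 − 0.1392) / (0.58 × 1.5) = 0.46 × 0.2219 = 0.1021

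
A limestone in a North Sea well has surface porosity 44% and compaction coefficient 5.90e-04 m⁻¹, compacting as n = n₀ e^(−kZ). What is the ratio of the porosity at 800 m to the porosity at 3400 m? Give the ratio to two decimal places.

Working in km (1 km = 1000 m; k in km⁻¹ = k in m⁻¹ × 1000):
n(Z₁)/n(Z₂) = e^(−k·Z₁)/e^(−k·Z₂) = e^{k(Z₂−Z₁)}
= exp(0.59 × 2.6) = exp(1.534) = 4.6367

4.64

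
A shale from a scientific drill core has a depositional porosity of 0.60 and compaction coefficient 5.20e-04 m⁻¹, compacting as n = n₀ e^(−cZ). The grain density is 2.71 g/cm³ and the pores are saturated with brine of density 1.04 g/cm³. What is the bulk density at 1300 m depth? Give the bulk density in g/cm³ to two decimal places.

2.20 g/cm³

Working in km (1 km = 1000 m; c in km⁻¹ = c in m⁻¹ × 1000):
Porosity at depth: n = 0.6·exp(−0.52×1.3) = 0.6×0.5086 = 0.3052
Bulk density: ρ_b = (1−n)ρ_g + n·ρ_f = 0.6948×2.71 + 0.3052×1.04
       = 1.883 + 0.317 = 2.200 g/cm³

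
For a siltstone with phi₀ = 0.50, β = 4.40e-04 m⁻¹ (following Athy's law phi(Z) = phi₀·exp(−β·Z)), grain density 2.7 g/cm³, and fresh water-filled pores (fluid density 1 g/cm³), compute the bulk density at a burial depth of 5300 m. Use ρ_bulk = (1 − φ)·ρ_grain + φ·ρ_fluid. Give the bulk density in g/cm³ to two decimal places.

2.62 g/cm³

Working in km (1 km = 1000 m; β in km⁻¹ = β in m⁻¹ × 1000):
Porosity at depth: phi = 0.5·exp(−0.44×5.3) = 0.5×0.0971 = 0.0486
Bulk density: ρ_b = (1−phi)ρ_g + phi·ρ_f = 0.9514×2.7 + 0.0486×1
       = 2.569 + 0.049 = 2.617 g/cm³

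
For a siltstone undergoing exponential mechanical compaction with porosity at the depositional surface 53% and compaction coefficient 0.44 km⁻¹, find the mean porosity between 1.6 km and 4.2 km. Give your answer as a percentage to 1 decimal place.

15.6%

⟨φ⟩ = (1/(Z₂−Z₁)) ∫ φ₀ e^(−βZ) dZ = φ₀·(e^(−β·Z₁) − e^(−β·Z₂)) / (β·(Z₂−Z₁))
e^(−0.44×1.6) = 0.4946; e^(−0.44×4.2) = 0.1576
⟨φ⟩ = 0.53 × (0.4946 − 0.1576) / (0.44 × 2.6) = 0.53 × 0.2946 = 0.1562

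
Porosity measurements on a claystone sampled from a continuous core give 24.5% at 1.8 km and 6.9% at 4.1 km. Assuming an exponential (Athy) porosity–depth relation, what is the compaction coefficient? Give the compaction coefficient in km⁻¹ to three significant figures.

0.551 km⁻¹

Athy: φ(d) = φ₀ e^(−kd) ⇒ φ₁/φ₂ = e^{k(d₂−d₁)} ⇒ k = ln(φ₁/φ₂)/(d₂−d₁)
k = ln(0.245/0.069) / (4.1 − 1.8) = ln(3.551) / 2.3 = 1.2672 / 2.3 = 0.5509 km⁻¹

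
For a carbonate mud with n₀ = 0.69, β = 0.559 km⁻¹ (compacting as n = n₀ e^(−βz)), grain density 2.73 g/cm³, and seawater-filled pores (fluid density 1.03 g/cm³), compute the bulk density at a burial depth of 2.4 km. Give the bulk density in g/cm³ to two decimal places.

2.42 g/cm³

Porosity at depth: n = 0.69·exp(−0.559×2.4) = 0.69×0.2614 = 0.1804
Bulk density: ρ_b = (1−n)ρ_g + n·ρ_f = 0.8196×2.73 + 0.1804×1.03
       = 2.238 + 0.186 = 2.423 g/cm³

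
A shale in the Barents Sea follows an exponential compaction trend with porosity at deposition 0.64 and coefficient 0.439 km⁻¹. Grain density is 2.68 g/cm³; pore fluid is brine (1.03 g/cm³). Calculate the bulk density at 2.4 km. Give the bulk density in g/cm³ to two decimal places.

2.31 g/cm³

Porosity at depth: phi = 0.64·exp(−0.439×2.4) = 0.64×0.3487 = 0.2232
Bulk density: ρ_b = (1−phi)ρ_g + phi·ρ_f = 0.7768×2.68 + 0.2232×1.03
       = 2.082 + 0.230 = 2.312 g/cm³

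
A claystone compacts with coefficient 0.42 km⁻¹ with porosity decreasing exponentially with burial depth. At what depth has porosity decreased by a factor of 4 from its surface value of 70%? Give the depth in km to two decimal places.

3.30 km

φ/φ₀ = 1/4 ⇒ exp(−β·d) = 1/4 ⇒ d = ln(4) / β
d = 1.3863 / 0.42 = 3.301 km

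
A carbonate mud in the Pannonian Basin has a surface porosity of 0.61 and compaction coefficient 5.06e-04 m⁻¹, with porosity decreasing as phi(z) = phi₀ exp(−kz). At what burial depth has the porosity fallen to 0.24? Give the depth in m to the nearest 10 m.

Working in km (1 km = 1000 m; k in km⁻¹ = k in m⁻¹ × 1000):
Invert Athy's law: z = ln(phi₀/phi) / k
z = ln(0.61/0.24) / 0.506 = ln(2.542) / 0.506 = 0.9328 / 0.506 = 1.844 km

1840 m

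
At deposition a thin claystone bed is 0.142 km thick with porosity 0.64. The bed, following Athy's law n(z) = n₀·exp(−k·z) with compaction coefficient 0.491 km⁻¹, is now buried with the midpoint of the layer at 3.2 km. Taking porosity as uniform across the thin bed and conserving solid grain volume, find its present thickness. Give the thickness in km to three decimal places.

0.059 km

Porosity at 3.2 km: n = 0.64·exp(−0.491×3.2) = 0.1330
Solid-volume conservation: h(1−n) = h₀(1−n₀) ⇒ h = h₀·(1−n₀)/(1−n)
h = 0.142 × (1 − 0.64)/(1 − 0.1330) = 0.142 × 0.4152 = 0.0590 km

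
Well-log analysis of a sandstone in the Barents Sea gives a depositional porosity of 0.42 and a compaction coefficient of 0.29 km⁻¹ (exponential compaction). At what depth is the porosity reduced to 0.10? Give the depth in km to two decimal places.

4.95 km

Invert Athy's law: z = ln(φ₀/φ) / β
z = ln(0.42/0.1) / 0.29 = ln(4.2) / 0.29 = 1.4351 / 0.29 = 4.949 km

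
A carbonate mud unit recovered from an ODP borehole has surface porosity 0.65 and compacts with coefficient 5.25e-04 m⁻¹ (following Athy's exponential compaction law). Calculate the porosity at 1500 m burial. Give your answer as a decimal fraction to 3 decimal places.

0.296

Working in km (1 km = 1000 m; k in km⁻¹ = k in m⁻¹ × 1000):
phi = phi₀·exp(−k·z) = 0.65 × exp(−0.525 × 1.5) = 0.65 × exp(−0.7875)
  = 0.65 × 0.4550 = 0.2957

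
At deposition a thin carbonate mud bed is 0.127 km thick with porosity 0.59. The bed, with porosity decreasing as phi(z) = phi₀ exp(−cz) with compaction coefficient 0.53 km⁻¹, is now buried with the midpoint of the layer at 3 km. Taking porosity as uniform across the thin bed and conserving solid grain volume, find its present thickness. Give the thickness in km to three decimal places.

Porosity at 3 km: phi = 0.59·exp(−0.53×3) = 0.1203
Solid-volume conservation: h(1−phi) = h₀(1−phi₀) ⇒ h = h₀·(1−phi₀)/(1−phi)
h = 0.127 × (1 − 0.59)/(1 − 0.1203) = 0.127 × 0.4661 = 0.0592 km

0.059 km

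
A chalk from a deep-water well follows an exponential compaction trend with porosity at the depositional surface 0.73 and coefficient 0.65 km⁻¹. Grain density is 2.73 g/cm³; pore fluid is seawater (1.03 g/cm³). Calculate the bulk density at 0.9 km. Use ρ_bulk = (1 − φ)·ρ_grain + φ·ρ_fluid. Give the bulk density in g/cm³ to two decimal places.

2.04 g/cm³

Porosity at depth: phi = 0.73·exp(−0.65×0.9) = 0.73×0.5571 = 0.4067
Bulk density: ρ_b = (1−phi)ρ_g + phi·ρ_f = 0.5933×2.73 + 0.4067×1.03
       = 1.620 + 0.419 = 2.039 g/cm³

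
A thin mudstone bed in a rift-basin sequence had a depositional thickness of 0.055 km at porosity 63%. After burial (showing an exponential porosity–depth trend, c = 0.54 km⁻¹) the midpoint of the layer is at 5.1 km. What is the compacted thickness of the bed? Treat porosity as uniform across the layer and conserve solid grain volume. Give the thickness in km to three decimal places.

Porosity at 5.1 km: n = 0.63·exp(−0.54×5.1) = 0.0401
Solid-volume conservation: h(1−n) = h₀(1−n₀) ⇒ h = h₀·(1−n₀)/(1−n)
h = 0.055 × (1 − 0.63)/(1 − 0.0401) = 0.055 × 0.3855 = 0.0212 km

0.021 km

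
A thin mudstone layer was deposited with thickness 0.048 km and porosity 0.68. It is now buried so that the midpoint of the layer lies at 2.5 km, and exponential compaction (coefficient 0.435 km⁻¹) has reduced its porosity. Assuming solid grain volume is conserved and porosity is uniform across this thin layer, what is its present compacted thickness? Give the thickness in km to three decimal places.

0.020 km

Porosity at 2.5 km: φ = 0.68·exp(−0.435×2.5) = 0.2292
Solid-volume conservation: h(1−φ) = h₀(1−φ₀) ⇒ h = h₀·(1−φ₀)/(1−φ)
h = 0.048 × (1 − 0.68)/(1 − 0.2292) = 0.048 × 0.4152 = 0.0199 km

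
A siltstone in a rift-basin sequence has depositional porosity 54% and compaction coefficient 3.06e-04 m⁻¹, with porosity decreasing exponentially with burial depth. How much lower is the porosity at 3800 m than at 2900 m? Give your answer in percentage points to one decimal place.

5.4 percentage points

Working in km (1 km = 1000 m; k in km⁻¹ = k in m⁻¹ × 1000):
φ(2.9) = 0.54·e^(−0.306×2.9) = 0.2223
φ(3.8) = 0.54·e^(−0.306×3.8) = 0.1688
Δφ = 0.2223 − 0.1688 = 0.0535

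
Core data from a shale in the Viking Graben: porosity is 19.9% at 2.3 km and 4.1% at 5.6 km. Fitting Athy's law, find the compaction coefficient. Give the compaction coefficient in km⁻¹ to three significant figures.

0.479 km⁻¹

Athy: n(d) = n₀ e^(−βd) ⇒ n₁/n₂ = e^{β(d₂−d₁)} ⇒ β = ln(n₁/n₂)/(d₂−d₁)
β = ln(0.199/0.041) / (5.6 − 2.3) = ln(4.854) / 3.3 = 1.5797 / 3.3 = 0.4787 km⁻¹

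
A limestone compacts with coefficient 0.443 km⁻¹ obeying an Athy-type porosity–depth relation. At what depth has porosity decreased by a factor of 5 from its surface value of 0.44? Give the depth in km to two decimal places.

φ/φ₀ = 1/5 ⇒ exp(−c·z) = 1/5 ⇒ z = ln(5) / c
z = 1.6094 / 0.443 = 3.633 km

3.63 km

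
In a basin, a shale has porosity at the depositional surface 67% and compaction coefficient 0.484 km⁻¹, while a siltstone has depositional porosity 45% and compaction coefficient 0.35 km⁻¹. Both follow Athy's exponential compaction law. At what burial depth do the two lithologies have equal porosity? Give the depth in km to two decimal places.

2.97 km

Set φ₀ₐ e^(−cₐZ) = φ₀ᵦ e^(−cᵦZ) ⇒ ln(φ₀ₐ/φ₀ᵦ) = (cₐ − cᵦ)·Z
Z = ln(0.67/0.45) / (0.484 − 0.35) = 0.3980 / 0.134 = 2.970 km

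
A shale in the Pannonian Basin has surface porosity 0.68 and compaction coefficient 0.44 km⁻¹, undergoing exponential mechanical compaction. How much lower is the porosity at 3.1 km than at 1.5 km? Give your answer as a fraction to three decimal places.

0.178

n(1.5) = 0.68·e^(−0.44×1.5) = 0.3515
n(3.1) = 0.68·e^(−0.44×3.1) = 0.1738
Δn = 0.3515 − 0.1738 = 0.1776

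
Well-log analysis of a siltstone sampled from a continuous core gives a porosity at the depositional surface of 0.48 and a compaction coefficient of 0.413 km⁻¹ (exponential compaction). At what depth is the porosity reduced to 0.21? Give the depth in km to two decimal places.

2.00 km

Invert Athy's law: d = ln(phi₀/phi) / β
d = ln(0.48/0.21) / 0.413 = ln(2.286) / 0.413 = 0.8267 / 0.413 = 2.002 km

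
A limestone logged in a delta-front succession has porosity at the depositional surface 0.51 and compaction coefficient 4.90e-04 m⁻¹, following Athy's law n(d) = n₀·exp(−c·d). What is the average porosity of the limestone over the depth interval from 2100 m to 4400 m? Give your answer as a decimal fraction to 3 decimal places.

Working in km (1 km = 1000 m; c in km⁻¹ = c in m⁻¹ × 1000):
⟨n⟩ = (1/(d₂−d₁)) ∫ n₀ e^(−cd) dd = n₀·(e^(−c·d₁) − e^(−c·d₂)) / (c·(d₂−d₁))
e^(−0.49×2.1) = 0.3574; e^(−0.49×4.4) = 0.1158
⟨n⟩ = 0.51 × (0.3574 − 0.1158) / (0.49 × 2.3) = 0.51 × 0.2144 = 0.1093

0.109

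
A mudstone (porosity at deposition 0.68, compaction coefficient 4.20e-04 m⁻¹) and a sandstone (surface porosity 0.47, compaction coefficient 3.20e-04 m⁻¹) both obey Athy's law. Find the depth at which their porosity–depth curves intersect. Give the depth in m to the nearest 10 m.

Working in km (1 km = 1000 m; β in km⁻¹ = β in m⁻¹ × 1000):
Set φ₀ₐ e^(−βₐd) = φ₀ᵦ e^(−βᵦd) ⇒ ln(φ₀ₐ/φ₀ᵦ) = (βₐ − βᵦ)·d
d = ln(0.68/0.47) / (0.42 − 0.32) = 0.3694 / 0.1 = 3.694 km

3690 m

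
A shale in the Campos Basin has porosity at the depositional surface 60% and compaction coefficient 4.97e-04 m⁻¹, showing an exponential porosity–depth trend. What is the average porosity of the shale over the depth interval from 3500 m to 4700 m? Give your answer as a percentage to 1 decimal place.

Working in km (1 km = 1000 m; β in km⁻¹ = β in m⁻¹ × 1000):
⟨φ⟩ = (1/(d₂−d₁)) ∫ φ₀ e^(−βd) dd = φ₀·(e^(−β·d₁) − e^(−β·d₂)) / (β·(d₂−d₁))
e^(−0.497×3.5) = 0.1756; e^(−0.497×4.7) = 0.0967
⟨φ⟩ = 0.6 × (0.1756 − 0.0967) / (0.497 × 1.2) = 0.6 × 0.1323 = 0.0794

7.9%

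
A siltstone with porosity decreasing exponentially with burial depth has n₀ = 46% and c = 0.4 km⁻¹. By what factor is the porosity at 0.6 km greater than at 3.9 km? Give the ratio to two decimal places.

n(d₁)/n(d₂) = e^(−c·d₁)/e^(−c·d₂) = e^{c(d₂−d₁)}
= exp(0.4 × 3.3) = exp(1.32) = 3.7434

3.74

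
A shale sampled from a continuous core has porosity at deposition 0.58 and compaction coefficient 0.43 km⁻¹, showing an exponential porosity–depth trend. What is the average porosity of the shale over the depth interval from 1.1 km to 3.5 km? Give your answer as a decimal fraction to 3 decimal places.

⟨phi⟩ = (1/(d₂−d₁)) ∫ phi₀ e^(−βd) dd = phi₀·(e^(−β·d₁) − e^(−β·d₂)) / (β·(d₂−d₁))
e^(−0.43×1.1) = 0.6231; e^(−0.43×3.5) = 0.2220
⟨phi⟩ = 0.58 × (0.6231 − 0.2220) / (0.43 × 2.4) = 0.58 × 0.3887 = 0.2254

0.225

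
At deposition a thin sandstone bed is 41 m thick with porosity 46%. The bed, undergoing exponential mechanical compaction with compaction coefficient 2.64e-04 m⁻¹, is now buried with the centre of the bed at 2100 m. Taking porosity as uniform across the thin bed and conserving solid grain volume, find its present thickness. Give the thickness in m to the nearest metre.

30 m

Working in km (1 km = 1000 m; β in km⁻¹ = β in m⁻¹ × 1000):
Porosity at 2.1 km: φ = 0.46·exp(−0.264×2.1) = 0.2642
Solid-volume conservation: h(1−φ) = h₀(1−φ₀) ⇒ h = h₀·(1−φ₀)/(1−φ)
h = 0.041 × (1 − 0.46)/(1 − 0.2642) = 0.041 × 0.7339 = 0.0301 km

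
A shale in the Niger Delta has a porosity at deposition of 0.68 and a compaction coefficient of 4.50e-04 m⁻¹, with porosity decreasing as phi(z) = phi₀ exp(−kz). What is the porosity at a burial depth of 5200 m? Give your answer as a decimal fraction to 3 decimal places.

0.066

Working in km (1 km = 1000 m; k in km⁻¹ = k in m⁻¹ × 1000):
phi = phi₀·exp(−k·z) = 0.68 × exp(−0.45 × 5.2) = 0.68 × exp(−2.34)
  = 0.68 × 0.0963 = 0.0655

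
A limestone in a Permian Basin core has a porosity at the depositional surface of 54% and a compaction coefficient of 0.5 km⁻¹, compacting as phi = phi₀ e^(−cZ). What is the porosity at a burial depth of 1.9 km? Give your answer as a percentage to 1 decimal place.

20.9%

phi = phi₀·exp(−c·Z) = 0.54 × exp(−0.5 × 1.9) = 0.54 × exp(−0.95)
  = 0.54 × 0.3867 = 0.2088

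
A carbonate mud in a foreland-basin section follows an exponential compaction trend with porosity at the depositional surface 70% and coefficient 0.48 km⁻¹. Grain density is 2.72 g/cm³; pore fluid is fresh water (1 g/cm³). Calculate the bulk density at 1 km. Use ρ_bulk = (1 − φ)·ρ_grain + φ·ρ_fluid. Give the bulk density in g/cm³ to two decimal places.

Porosity at depth: phi = 0.7·exp(−0.48×1) = 0.7×0.6188 = 0.4331
Bulk density: ρ_b = (1−phi)ρ_g + phi·ρ_f = 0.5669×2.72 + 0.4331×1
       = 1.542 + 0.433 = 1.975 g/cm³

1.97 g/cm³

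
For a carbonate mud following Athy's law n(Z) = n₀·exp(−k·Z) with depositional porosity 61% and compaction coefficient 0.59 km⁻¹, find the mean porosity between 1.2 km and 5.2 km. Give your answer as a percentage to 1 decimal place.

⟨n⟩ = (1/(Z₂−Z₁)) ∫ n₀ e^(−kZ) dZ = n₀·(e^(−k·Z₁) − e^(−k·Z₂)) / (k·(Z₂−Z₁))
e^(−0.59×1.2) = 0.4926; e^(−0.59×5.2) = 0.0465
⟨n⟩ = 0.61 × (0.4926 − 0.0465) / (0.59 × 4) = 0.61 × 0.1890 = 0.1153

11.5%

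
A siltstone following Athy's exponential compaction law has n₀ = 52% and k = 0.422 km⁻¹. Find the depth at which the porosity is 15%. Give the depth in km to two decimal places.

2.95 km

Invert Athy's law: d = ln(n₀/n) / k
d = ln(0.52/0.15) / 0.422 = ln(3.467) / 0.422 = 1.2432 / 0.422 = 2.946 km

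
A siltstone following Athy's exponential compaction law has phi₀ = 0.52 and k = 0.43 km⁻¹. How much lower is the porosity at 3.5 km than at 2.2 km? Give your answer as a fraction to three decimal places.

phi(2.2) = 0.52·e^(−0.43×2.2) = 0.2019
phi(3.5) = 0.52·e^(−0.43×3.5) = 0.1154
Δphi = 0.2019 − 0.1154 = 0.0865

0.086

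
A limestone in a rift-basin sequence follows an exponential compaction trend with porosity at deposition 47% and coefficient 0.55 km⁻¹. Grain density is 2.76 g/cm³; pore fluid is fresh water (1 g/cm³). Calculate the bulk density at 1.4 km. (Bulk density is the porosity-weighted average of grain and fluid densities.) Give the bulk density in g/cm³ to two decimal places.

2.38 g/cm³

Porosity at depth: phi = 0.47·exp(−0.55×1.4) = 0.47×0.4630 = 0.2176
Bulk density: ρ_b = (1−phi)ρ_g + phi·ρ_f = 0.7824×2.76 + 0.2176×1
       = 2.159 + 0.218 = 2.377 g/cm³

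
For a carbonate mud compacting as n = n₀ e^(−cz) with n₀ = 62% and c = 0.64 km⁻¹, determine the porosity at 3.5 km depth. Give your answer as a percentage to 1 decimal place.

n = n₀·exp(−c·z) = 0.62 × exp(−0.64 × 3.5) = 0.62 × exp(−2.24)
  = 0.62 × 0.1065 = 0.0660

6.6%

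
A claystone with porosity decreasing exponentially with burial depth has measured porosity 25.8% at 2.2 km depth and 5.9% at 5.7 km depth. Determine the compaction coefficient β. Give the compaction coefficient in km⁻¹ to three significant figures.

0.422 km⁻¹

Athy: phi(d) = phi₀ e^(−βd) ⇒ phi₁/phi₂ = e^{β(d₂−d₁)} ⇒ β = ln(phi₁/phi₂)/(d₂−d₁)
β = ln(0.258/0.059) / (5.7 − 2.2) = ln(4.373) / 3.5 = 1.4754 / 3.5 = 0.4215 km⁻¹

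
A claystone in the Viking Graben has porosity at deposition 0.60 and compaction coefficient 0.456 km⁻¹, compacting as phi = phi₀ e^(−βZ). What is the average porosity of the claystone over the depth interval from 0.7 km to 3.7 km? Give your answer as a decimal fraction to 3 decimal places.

0.238

⟨phi⟩ = (1/(Z₂−Z₁)) ∫ phi₀ e^(−βZ) dZ = phi₀·(e^(−β·Z₁) − e^(−β·Z₂)) / (β·(Z₂−Z₁))
e^(−0.456×0.7) = 0.7267; e^(−0.456×3.7) = 0.1850
⟨phi⟩ = 0.6 × (0.7267 − 0.1850) / (0.456 × 3) = 0.6 × 0.3960 = 0.2376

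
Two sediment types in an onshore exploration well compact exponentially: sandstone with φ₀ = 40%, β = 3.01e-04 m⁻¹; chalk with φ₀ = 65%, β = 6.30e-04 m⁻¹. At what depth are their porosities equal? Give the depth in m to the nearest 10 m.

1480 m

Working in km (1 km = 1000 m; β in km⁻¹ = β in m⁻¹ × 1000):
Set φ₀ₐ e^(−βₐZ) = φ₀ᵦ e^(−βᵦZ) ⇒ ln(φ₀ₐ/φ₀ᵦ) = (βₐ − βᵦ)·Z
Z = ln(0.4/0.65) / (0.301 − 0.63) = -0.4855 / -0.329 = 1.476 km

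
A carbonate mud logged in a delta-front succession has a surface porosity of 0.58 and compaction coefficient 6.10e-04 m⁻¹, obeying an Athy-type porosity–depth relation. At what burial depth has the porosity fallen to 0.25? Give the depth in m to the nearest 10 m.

Working in km (1 km = 1000 m; β in km⁻¹ = β in m⁻¹ × 1000):
Invert Athy's law: z = ln(n₀/n) / β
z = ln(0.58/0.25) / 0.61 = ln(2.32) / 0.61 = 0.8416 / 0.61 = 1.380 km

1380 m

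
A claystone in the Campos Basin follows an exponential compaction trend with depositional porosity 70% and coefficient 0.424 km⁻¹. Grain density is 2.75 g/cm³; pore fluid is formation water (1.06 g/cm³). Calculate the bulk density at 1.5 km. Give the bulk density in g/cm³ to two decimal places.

2.12 g/cm³

Porosity at depth: n = 0.7·exp(−0.424×1.5) = 0.7×0.5294 = 0.3706
Bulk density: ρ_b = (1−n)ρ_g + n·ρ_f = 0.6294×2.75 + 0.3706×1.06
       = 1.731 + 0.393 = 2.124 g/cm³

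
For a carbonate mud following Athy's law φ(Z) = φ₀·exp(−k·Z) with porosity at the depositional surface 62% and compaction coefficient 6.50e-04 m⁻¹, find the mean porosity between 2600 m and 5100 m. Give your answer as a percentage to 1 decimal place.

Working in km (1 km = 1000 m; k in km⁻¹ = k in m⁻¹ × 1000):
⟨φ⟩ = (1/(Z₂−Z₁)) ∫ φ₀ e^(−kZ) dZ = φ₀·(e^(−k·Z₁) − e^(−k·Z₂)) / (k·(Z₂−Z₁))
e^(−0.65×2.6) = 0.1845; e^(−0.65×5.1) = 0.0363
⟨φ⟩ = 0.62 × (0.1845 − 0.0363) / (0.65 × 2.5) = 0.62 × 0.0912 = 0.0565

5.7%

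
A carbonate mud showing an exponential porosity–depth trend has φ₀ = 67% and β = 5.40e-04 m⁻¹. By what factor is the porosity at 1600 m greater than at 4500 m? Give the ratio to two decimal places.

4.79

Working in km (1 km = 1000 m; β in km⁻¹ = β in m⁻¹ × 1000):
φ(z₁)/φ(z₂) = e^(−β·z₁)/e^(−β·z₂) = e^{β(z₂−z₁)}
= exp(0.54 × 2.9) = exp(1.566) = 4.7875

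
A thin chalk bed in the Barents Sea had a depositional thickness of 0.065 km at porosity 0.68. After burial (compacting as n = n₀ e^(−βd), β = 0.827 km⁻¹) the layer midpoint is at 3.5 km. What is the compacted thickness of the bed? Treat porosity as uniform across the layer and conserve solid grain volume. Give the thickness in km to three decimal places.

Porosity at 3.5 km: n = 0.68·exp(−0.827×3.5) = 0.0376
Solid-volume conservation: h(1−n) = h₀(1−n₀) ⇒ h = h₀·(1−n₀)/(1−n)
h = 0.065 × (1 − 0.68)/(1 − 0.0376) = 0.065 × 0.3325 = 0.0216 km

0.022 km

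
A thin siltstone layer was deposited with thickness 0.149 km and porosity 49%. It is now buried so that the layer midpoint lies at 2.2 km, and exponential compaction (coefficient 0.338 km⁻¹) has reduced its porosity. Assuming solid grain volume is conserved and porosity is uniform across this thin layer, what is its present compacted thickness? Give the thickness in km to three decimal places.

Porosity at 2.2 km: φ = 0.49·exp(−0.338×2.2) = 0.2329
Solid-volume conservation: h(1−φ) = h₀(1−φ₀) ⇒ h = h₀·(1−φ₀)/(1−φ)
h = 0.149 × (1 − 0.49)/(1 − 0.2329) = 0.149 × 0.6649 = 0.0991 km

0.099 km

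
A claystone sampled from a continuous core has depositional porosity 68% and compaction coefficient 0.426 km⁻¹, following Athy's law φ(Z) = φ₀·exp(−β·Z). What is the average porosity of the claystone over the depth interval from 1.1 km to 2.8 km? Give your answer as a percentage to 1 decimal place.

⟨φ⟩ = (1/(Z₂−Z₁)) ∫ φ₀ e^(−βZ) dZ = φ₀·(e^(−β·Z₁) − e^(−β·Z₂)) / (β·(Z₂−Z₁))
e^(−0.426×1.1) = 0.6259; e^(−0.426×2.8) = 0.3034
⟨φ⟩ = 0.68 × (0.6259 − 0.3034) / (0.426 × 1.7) = 0.68 × 0.4453 = 0.3028

30.3%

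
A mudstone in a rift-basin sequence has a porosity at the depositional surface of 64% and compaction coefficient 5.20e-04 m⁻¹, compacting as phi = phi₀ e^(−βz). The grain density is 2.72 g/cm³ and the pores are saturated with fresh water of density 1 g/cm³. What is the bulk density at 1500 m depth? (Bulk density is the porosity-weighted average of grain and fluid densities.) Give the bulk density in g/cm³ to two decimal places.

2.22 g/cm³

Working in km (1 km = 1000 m; β in km⁻¹ = β in m⁻¹ × 1000):
Porosity at depth: phi = 0.64·exp(−0.52×1.5) = 0.64×0.4584 = 0.2934
Bulk density: ρ_b = (1−phi)ρ_g + phi·ρ_f = 0.7066×2.72 + 0.2934×1
       = 1.922 + 0.293 = 2.215 g/cm³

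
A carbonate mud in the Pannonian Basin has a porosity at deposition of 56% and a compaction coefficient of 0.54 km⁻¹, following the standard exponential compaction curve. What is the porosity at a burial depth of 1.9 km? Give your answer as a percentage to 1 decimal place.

phi = phi₀·exp(−β·z) = 0.56 × exp(−0.54 × 1.9) = 0.56 × exp(−1.026)
  = 0.56 × 0.3584 = 0.2007

20.1%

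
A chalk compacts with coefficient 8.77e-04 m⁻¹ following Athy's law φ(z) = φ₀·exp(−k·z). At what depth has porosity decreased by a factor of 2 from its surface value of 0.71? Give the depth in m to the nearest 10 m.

Working in km (1 km = 1000 m; k in km⁻¹ = k in m⁻¹ × 1000):
φ/φ₀ = 1/2 ⇒ exp(−k·z) = 1/2 ⇒ z = ln(2) / k
z = 0.6931 / 0.877 = 0.790 km

790 m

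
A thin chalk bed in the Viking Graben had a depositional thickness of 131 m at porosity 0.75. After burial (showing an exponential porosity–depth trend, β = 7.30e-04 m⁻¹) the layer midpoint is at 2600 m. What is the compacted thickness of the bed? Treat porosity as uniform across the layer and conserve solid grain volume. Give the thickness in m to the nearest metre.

37 m

Working in km (1 km = 1000 m; β in km⁻¹ = β in m⁻¹ × 1000):
Porosity at 2.6 km: phi = 0.75·exp(−0.73×2.6) = 0.1124
Solid-volume conservation: h(1−phi) = h₀(1−phi₀) ⇒ h = h₀·(1−phi₀)/(1−phi)
h = 0.131 × (1 − 0.75)/(1 − 0.1124) = 0.131 × 0.2817 = 0.0369 km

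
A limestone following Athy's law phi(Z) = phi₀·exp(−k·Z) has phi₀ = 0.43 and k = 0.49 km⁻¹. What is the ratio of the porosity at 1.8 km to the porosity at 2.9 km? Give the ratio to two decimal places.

phi(Z₁)/phi(Z₂) = e^(−k·Z₁)/e^(−k·Z₂) = e^{k(Z₂−Z₁)}
= exp(0.49 × 1.1) = exp(0.539) = 1.7143

1.71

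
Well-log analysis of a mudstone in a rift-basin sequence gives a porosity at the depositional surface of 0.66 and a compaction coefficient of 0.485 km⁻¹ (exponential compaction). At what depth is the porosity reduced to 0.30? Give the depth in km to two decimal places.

1.63 km

Invert Athy's law: Z = ln(φ₀/φ) / k
Z = ln(0.66/0.3) / 0.485 = ln(2.2) / 0.485 = 0.7885 / 0.485 = 1.626 km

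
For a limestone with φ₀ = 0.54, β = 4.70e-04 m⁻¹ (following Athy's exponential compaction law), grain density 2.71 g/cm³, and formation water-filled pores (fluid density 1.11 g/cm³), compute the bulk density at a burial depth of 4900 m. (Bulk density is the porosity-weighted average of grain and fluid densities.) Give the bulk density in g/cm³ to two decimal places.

2.62 g/cm³

Working in km (1 km = 1000 m; β in km⁻¹ = β in m⁻¹ × 1000):
Porosity at depth: φ = 0.54·exp(−0.47×4.9) = 0.54×0.1000 = 0.0540
Bulk density: ρ_b = (1−φ)ρ_g + φ·ρ_f = 0.9460×2.71 + 0.0540×1.11
       = 2.564 + 0.060 = 2.624 g/cm³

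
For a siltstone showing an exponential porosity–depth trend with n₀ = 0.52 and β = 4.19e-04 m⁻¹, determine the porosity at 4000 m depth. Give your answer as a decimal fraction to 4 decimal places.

Working in km (1 km = 1000 m; β in km⁻¹ = β in m⁻¹ × 1000):
n = n₀·exp(−β·z) = 0.52 × exp(−0.419 × 4) = 0.52 × exp(−1.676)
  = 0.52 × 0.1871 = 0.0973

0.0973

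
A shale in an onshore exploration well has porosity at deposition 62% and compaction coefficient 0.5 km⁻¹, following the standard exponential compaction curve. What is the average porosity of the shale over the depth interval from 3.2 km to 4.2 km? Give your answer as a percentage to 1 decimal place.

⟨phi⟩ = (1/(Z₂−Z₁)) ∫ phi₀ e^(−cZ) dZ = phi₀·(e^(−c·Z₁) − e^(−c·Z₂)) / (c·(Z₂−Z₁))
e^(−0.5×3.2) = 0.2019; e^(−0.5×4.2) = 0.1225
⟨phi⟩ = 0.62 × (0.2019 − 0.1225) / (0.5 × 1) = 0.62 × 0.1589 = 0.0985

9.9%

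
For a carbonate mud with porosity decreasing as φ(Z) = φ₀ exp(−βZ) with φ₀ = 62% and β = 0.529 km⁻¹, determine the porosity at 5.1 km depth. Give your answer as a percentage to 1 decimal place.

4.2%

φ = φ₀·exp(−β·Z) = 0.62 × exp(−0.529 × 5.1) = 0.62 × exp(−2.698)
  = 0.62 × 0.0673 = 0.0418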